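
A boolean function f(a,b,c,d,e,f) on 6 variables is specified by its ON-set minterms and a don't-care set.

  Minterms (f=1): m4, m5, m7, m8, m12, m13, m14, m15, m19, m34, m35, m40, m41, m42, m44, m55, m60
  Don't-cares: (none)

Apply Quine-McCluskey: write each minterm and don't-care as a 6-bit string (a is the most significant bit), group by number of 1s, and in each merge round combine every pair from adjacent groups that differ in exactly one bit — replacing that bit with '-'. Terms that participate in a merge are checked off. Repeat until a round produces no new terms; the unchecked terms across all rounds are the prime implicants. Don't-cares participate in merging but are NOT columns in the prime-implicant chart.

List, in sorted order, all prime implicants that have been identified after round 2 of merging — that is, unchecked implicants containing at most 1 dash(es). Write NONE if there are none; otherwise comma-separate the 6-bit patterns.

010011, 1-1100, 10-010, 10001-, 1010-0, 10100-, 110111

Round 0: 000100✓ 000101✓ 000111✓ 001000✓ 001100✓ 001101✓ 001110✓ 001111✓ 010011 100010✓ 100011✓ 101000✓ 101001✓ 101010✓ 101100✓ 110111 111100✓
Round 1: -01000✓ -01100✓ 00-100✓ 00-101✓ 00-111✓ 0001-1✓ 00010-✓ 001-00✓ 0011-0✓ 0011-1✓ 00110-✓ 00111-✓ 1-1100 10-010 10001- 101-00✓ 1010-0 10100-
Round 2: -01-00 00-1-1 00-10- 0011--
PIs = {-01-00, 00-1-1, 00-10-, 0011--, 010011, 1-1100, 10-010, 10001-, 1010-0, 10100-, 110111}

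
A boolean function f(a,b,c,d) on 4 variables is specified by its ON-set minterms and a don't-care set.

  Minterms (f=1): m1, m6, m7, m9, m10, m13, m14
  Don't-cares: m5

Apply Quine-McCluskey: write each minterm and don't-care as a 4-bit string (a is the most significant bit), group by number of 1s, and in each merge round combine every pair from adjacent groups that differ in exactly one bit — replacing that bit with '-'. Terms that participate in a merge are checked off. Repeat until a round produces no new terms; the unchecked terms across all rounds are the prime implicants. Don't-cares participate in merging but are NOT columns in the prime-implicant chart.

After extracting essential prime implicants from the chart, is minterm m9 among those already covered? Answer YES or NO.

YES

[col 0] 0001*, 0101*, 0110*, 0111*, 1001*, 1010*, 1101*, 1110*
[col 1] -001*, -101*, -110, 0-01*, 01-1, 011-, 1-01*, 1-10
[col 2] --01
Prime implicants: --01, -110, 01-1, 011-, 1-10
PI chart (minterm → PIs covering it):
  1 | --01  (sole → essential)
  6 | -110,011-
  7 | 01-1,011-
  9 | --01  (sole → essential)
  10 | 1-10  (sole → essential)
  13 | --01  (sole → essential)
  14 | -110,1-10
Essential prime implicants: --01, 1-10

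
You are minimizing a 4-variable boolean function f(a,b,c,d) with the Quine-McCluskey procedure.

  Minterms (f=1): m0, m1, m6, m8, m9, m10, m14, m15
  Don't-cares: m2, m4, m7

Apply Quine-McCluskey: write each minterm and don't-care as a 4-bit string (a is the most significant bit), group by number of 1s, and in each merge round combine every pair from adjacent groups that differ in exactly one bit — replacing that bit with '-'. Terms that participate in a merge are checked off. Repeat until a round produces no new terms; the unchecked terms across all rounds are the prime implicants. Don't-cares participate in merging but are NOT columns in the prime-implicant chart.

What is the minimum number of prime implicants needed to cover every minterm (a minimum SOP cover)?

3

size-2^0 implicants → 0000(✓)  0001(✓)  0010(✓)  0100(✓)  0110(✓)  0111(✓)  1000(✓)  1001(✓)  1010(✓)  1110(✓)  1111(✓)
size-2^1 implicants → -000(✓)  -001(✓)  -010(✓)  -110(✓)  -111(✓)  0-00(✓)  0-10(✓)  00-0(✓)  000-(✓)  01-0(✓)  011-(✓)  1-10(✓)  10-0(✓)  100-(✓)  111-(✓)
size-2^2 implicants → --10  -0-0  -00-  -11-  0--0
Unchecked terms (primes): --10, -0-0, -00-, -11-, 0--0
Minterm coverage:
  m0 ⊆ -0-0,-00-,0--0
  m1 ⊆ -00- [E]
  m6 ⊆ --10,-11-,0--0
  m8 ⊆ -0-0,-00-
  m9 ⊆ -00- [E]
  m10 ⊆ --10,-0-0
  m14 ⊆ --10,-11-
  m15 ⊆ -11- [E]
E = {-00-, -11-}
Petrick residual → --10
Cover = cd' + b'c' + bc  |cover|=3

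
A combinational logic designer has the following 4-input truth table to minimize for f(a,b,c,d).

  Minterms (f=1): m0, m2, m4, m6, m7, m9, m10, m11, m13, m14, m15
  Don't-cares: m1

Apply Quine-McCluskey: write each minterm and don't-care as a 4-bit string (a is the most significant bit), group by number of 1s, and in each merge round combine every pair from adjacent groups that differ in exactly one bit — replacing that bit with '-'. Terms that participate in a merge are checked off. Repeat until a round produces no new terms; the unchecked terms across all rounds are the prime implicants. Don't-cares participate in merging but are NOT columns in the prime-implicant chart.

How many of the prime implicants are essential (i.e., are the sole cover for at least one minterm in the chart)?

size-2^0 implicants → 0000(✓)  0001(✓)  0010(✓)  0100(✓)  0110(✓)  0111(✓)  1001(✓)  1010(✓)  1011(✓)  1101(✓)  1110(✓)  1111(✓)
size-2^1 implicants → -001  -010(✓)  -110(✓)  -111(✓)  0-00(✓)  0-10(✓)  00-0(✓)  000-  01-0(✓)  011-(✓)  1-01(✓)  1-10(✓)  1-11(✓)  10-1(✓)  101-(✓)  11-1(✓)  111-(✓)
size-2^2 implicants → --10  -11-  0--0  1--1  1-1-
Unchecked terms (primes): --10, -001, -11-, 0--0, 000-, 1--1, 1-1-
Minterm coverage:
  m0 ⊆ 0--0,000-
  m2 ⊆ --10,0--0
  m4 ⊆ 0--0 [E]
  m6 ⊆ --10,-11-,0--0
  m7 ⊆ -11- [E]
  m9 ⊆ -001,1--1
  m10 ⊆ --10,1-1-
  m11 ⊆ 1--1,1-1-
  m13 ⊆ 1--1 [E]
  m14 ⊆ --10,-11-,1-1-
  m15 ⊆ -11-,1--1,1-1-
E = {-11-, 0--0, 1--1}

3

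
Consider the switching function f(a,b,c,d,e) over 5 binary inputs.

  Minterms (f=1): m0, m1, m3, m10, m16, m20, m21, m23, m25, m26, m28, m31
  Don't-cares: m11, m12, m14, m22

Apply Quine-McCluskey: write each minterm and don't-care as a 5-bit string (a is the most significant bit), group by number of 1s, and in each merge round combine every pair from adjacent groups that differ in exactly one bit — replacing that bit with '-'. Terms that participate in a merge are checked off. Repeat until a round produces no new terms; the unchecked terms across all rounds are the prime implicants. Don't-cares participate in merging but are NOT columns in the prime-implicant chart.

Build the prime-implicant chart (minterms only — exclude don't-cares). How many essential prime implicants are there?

[col 0] 00000*, 00001*, 00011*, 01010*, 01011*, 01100*, 01110*, 10000*, 10100*, 10101*, 10110*, 10111*, 11001, 11010*, 11100*, 11111*
[col 1] -0000, -1010, -1100, 0-011, 000-1, 0000-, 01-10, 0101-, 011-0, 1-100, 1-111, 10-00, 101-0*, 101-1*, 1010-*, 1011-*
[col 2] 101--
Prime implicants: -0000, -1010, -1100, 0-011, 000-1, 0000-, 01-10, 0101-, 011-0, 1-100, 1-111, 10-00, 101--, 11001
PI chart (minterm → PIs covering it):
  0 | -0000,0000-
  1 | 000-1,0000-
  3 | 0-011,000-1
  10 | -1010,01-10,0101-
  16 | -0000,10-00
  20 | 1-100,10-00,101--
  21 | 101--  (sole → essential)
  23 | 1-111,101--
  25 | 11001  (sole → essential)
  26 | -1010  (sole → essential)
  28 | -1100,1-100
  31 | 1-111  (sole → essential)
Essential prime implicants: -1010, 1-111, 101--, 11001

4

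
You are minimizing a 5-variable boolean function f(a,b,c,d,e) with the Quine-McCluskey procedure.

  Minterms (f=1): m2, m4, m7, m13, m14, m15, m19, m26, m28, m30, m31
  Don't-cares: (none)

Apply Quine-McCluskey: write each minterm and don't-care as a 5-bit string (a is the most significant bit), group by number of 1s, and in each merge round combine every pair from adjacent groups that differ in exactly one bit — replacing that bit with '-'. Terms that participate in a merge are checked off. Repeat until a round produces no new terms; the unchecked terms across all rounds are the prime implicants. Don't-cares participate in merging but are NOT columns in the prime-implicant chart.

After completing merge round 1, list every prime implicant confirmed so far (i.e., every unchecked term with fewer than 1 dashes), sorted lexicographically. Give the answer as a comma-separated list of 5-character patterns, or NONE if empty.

[col 0] 00010, 00100, 00111*, 01101*, 01110*, 01111*, 10011, 11010*, 11100*, 11110*, 11111*
[col 1] -1110*, -1111*, 0-111, 011-1, 0111-*, 11-10, 111-0, 1111-*
[col 2] -111-
Prime implicants: -111-, 0-111, 00010, 00100, 011-1, 10011, 11-10, 111-0

00010, 00100, 10011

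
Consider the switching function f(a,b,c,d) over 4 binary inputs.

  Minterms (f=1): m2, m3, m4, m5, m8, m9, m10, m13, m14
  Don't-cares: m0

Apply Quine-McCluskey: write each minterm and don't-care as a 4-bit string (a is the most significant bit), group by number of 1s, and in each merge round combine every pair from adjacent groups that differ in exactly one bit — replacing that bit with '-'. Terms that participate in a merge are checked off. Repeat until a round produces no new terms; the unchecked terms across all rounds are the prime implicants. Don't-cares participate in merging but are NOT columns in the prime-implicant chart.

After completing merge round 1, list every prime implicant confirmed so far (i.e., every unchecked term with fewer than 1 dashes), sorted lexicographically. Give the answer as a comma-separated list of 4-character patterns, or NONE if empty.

NONE

Round 0: 0000✓ 0010✓ 0011✓ 0100✓ 0101✓ 1000✓ 1001✓ 1010✓ 1101✓ 1110✓
Round 1: -000✓ -010✓ -101 0-00 00-0✓ 001- 010- 1-01 1-10 10-0✓ 100-
Round 2: -0-0
PIs = {-0-0, -101, 0-00, 001-, 010-, 1-01, 1-10, 100-}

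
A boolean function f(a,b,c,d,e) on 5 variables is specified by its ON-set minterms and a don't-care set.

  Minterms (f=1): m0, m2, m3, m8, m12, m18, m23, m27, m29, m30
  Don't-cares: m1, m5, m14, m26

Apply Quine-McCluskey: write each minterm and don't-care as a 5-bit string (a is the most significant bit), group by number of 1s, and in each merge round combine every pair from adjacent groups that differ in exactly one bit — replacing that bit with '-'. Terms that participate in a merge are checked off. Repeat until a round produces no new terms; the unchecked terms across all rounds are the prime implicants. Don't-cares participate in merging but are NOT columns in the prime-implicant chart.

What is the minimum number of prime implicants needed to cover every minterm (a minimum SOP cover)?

7

Round 0: 00000✓ 00001✓ 00010✓ 00011✓ 00101✓ 01000✓ 01100✓ 01110✓ 10010✓ 10111 11010✓ 11011✓ 11101 11110✓
Round 1: -0010 -1110 0-000 00-01 000-0✓ 000-1✓ 0000-✓ 0001-✓ 01-00 011-0 1-010 11-10 1101-
Round 2: 000--
PIs = {-0010, -1110, 0-000, 00-01, 000--, 01-00, 011-0, 1-010, 10111, 11-10, 1101-, 11101}
Coverage chart:
  m0: 0-000,000--
  m2: -0010,000--
  m3: 000-- ←essential
  m8: 0-000,01-00
  m12: 01-00,011-0
  m18: -0010,1-010
  m23: 10111 ←essential
  m27: 1101- ←essential
  m29: 11101 ←essential
  m30: -1110,11-10
Essential: 000--, 10111, 1101-, 11101
Petrick residual → -0010, -1110, 01-00
Min cover (7 terms): b'c'de' + bcde' + a'b'c' + a'bd'e' + ab'cde + abc'd + abcd'e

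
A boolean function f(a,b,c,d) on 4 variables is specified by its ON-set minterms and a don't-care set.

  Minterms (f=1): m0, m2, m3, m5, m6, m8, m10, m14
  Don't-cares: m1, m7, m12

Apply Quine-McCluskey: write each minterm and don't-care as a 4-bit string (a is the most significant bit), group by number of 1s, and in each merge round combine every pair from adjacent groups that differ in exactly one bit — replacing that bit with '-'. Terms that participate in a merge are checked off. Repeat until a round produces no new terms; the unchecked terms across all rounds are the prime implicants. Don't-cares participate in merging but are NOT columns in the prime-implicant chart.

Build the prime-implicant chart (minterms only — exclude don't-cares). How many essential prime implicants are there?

1

Round 0: 0000✓ 0001✓ 0010✓ 0011✓ 0101✓ 0110✓ 0111✓ 1000✓ 1010✓ 1100✓ 1110✓
Round 1: -000✓ -010✓ -110✓ 0-01✓ 0-10✓ 0-11✓ 00-0✓ 00-1✓ 000-✓ 001-✓ 01-1✓ 011-✓ 1-00✓ 1-10✓ 10-0✓ 11-0✓
Round 2: --10 -0-0 0--1 0-1- 00-- 1--0
PIs = {--10, -0-0, 0--1, 0-1-, 00--, 1--0}
Coverage chart:
  m0: -0-0,00--
  m2: --10,-0-0,0-1-,00--
  m3: 0--1,0-1-,00--
  m5: 0--1 ←essential
  m6: --10,0-1-
  m8: -0-0,1--0
  m10: --10,-0-0,1--0
  m14: --10,1--0
Essential: 0--1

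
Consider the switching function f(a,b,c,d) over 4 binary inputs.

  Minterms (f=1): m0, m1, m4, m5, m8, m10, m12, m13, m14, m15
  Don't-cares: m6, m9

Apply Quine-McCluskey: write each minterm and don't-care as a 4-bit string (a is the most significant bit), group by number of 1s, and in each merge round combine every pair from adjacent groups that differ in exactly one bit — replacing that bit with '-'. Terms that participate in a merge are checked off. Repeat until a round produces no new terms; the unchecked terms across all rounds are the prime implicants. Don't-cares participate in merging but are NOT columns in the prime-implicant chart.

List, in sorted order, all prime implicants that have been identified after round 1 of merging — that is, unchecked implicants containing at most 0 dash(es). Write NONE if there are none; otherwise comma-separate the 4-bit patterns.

Round 0: 0000✓ 0001✓ 0100✓ 0101✓ 0110✓ 1000✓ 1001✓ 1010✓ 1100✓ 1101✓ 1110✓ 1111✓
Round 1: -000✓ -001✓ -100✓ -101✓ -110✓ 0-00✓ 0-01✓ 000-✓ 01-0✓ 010-✓ 1-00✓ 1-01✓ 1-10✓ 10-0✓ 100-✓ 11-0✓ 11-1✓ 110-✓ 111-✓
Round 2: --00✓ --01✓ -00-✓ -1-0 -10-✓ 0-0-✓ 1--0 1-0-✓ 11--
Round 3: --0-
PIs = {--0-, -1-0, 1--0, 11--}

NONE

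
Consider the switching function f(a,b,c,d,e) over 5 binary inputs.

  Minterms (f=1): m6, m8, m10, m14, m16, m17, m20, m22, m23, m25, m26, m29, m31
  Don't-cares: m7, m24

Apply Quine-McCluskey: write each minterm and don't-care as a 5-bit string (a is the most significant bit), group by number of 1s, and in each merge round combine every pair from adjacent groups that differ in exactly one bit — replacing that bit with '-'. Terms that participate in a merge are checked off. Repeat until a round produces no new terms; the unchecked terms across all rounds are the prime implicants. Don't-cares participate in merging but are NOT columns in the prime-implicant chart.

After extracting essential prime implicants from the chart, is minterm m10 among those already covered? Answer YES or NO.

YES

[col 0] 00110*, 00111*, 01000*, 01010*, 01110*, 10000*, 10001*, 10100*, 10110*, 10111*, 11000*, 11001*, 11010*, 11101*, 11111*
[col 1] -0110*, -0111*, -1000*, -1010*, 0-110, 0011-*, 01-10, 010-0*, 1-000*, 1-001*, 1-111, 10-00, 1000-*, 101-0, 1011-*, 11-01, 110-0*, 1100-*, 111-1
[col 2] -011-, -10-0, 1-00-
Prime implicants: -011-, -10-0, 0-110, 01-10, 1-00-, 1-111, 10-00, 101-0, 11-01, 111-1
PI chart (minterm → PIs covering it):
  6 | -011-,0-110
  8 | -10-0  (sole → essential)
  10 | -10-0,01-10
  14 | 0-110,01-10
  16 | 1-00-,10-00
  17 | 1-00-  (sole → essential)
  20 | 10-00,101-0
  22 | -011-,101-0
  23 | -011-,1-111
  25 | 1-00-,11-01
  26 | -10-0  (sole → essential)
  29 | 11-01,111-1
  31 | 1-111,111-1
Essential prime implicants: -10-0, 1-00-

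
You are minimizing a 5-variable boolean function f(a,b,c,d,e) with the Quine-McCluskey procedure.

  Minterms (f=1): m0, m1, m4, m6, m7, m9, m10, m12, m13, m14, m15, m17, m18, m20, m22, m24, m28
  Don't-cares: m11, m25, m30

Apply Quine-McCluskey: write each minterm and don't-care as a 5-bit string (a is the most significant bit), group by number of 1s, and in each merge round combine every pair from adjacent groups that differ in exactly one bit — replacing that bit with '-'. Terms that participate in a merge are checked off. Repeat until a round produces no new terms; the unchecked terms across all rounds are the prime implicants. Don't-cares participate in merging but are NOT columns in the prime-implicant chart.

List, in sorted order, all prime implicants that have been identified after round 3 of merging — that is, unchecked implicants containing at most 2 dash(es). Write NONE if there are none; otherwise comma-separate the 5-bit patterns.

Round 0: 00000✓ 00001✓ 00100✓ 00110✓ 00111✓ 01001✓ 01010✓ 01011✓ 01100✓ 01101✓ 01110✓ 01111✓ 10001✓ 10010✓ 10100✓ 10110✓ 11000✓ 11001✓ 11100✓ 11110✓
Round 1: -0001✓ -0100✓ -0110✓ -1001✓ -1100✓ -1110✓ 0-001✓ 0-100✓ 0-110✓ 0-111✓ 00-00 0000- 001-0✓ 0011-✓ 01-01✓ 01-10✓ 01-11✓ 010-1✓ 0101-✓ 011-0✓ 011-1✓ 0110-✓ 0111-✓ 1-001✓ 1-100✓ 1-110✓ 10-10 101-0✓ 11-00 1100- 111-0✓
Round 2: --001 --100✓ --110✓ -01-0✓ -11-0✓ 0-1-0✓ 0-11- 01--1 01-1- 011-- 1-1-0✓
Round 3: --1-0
PIs = {--001, --1-0, 0-11-, 00-00, 0000-, 01--1, 01-1-, 011--, 10-10, 11-00, 1100-}

--001, 0-11-, 00-00, 0000-, 01--1, 01-1-, 011--, 10-10, 11-00, 1100-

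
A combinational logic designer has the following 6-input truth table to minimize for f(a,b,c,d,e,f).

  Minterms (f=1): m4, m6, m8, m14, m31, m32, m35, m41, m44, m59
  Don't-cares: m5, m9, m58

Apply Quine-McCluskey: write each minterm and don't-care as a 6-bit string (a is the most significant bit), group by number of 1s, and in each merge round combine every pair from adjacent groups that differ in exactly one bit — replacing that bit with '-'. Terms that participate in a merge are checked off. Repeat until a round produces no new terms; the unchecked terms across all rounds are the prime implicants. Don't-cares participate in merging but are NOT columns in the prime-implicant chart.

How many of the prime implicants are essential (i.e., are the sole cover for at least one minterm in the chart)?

8

[col 0] 000100*, 000101*, 000110*, 001000*, 001001*, 001110*, 011111, 100000, 100011, 101001*, 101100, 111010*, 111011*
[col 1] -01001, 00-110, 0001-0, 00010-, 00100-, 11101-
Prime implicants: -01001, 00-110, 0001-0, 00010-, 00100-, 011111, 100000, 100011, 101100, 11101-
PI chart (minterm → PIs covering it):
  4 | 0001-0,00010-
  6 | 00-110,0001-0
  8 | 00100-  (sole → essential)
  14 | 00-110  (sole → essential)
  31 | 011111  (sole → essential)
  32 | 100000  (sole → essential)
  35 | 100011  (sole → essential)
  41 | -01001  (sole → essential)
  44 | 101100  (sole → essential)
  59 | 11101-  (sole → essential)
Essential prime implicants: -01001, 00-110, 00100-, 011111, 100000, 100011, 101100, 11101-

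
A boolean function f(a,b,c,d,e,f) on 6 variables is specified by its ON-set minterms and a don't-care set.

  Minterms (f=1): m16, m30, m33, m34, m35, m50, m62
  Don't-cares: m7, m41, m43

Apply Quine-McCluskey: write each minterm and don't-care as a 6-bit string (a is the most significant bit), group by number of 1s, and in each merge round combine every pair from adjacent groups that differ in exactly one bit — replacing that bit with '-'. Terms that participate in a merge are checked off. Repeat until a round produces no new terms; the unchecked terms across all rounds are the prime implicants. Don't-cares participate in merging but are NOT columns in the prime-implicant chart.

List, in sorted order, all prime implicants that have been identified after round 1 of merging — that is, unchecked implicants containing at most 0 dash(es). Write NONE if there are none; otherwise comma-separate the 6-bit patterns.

000111, 010000

size-2^0 implicants → 000111  010000  011110(✓)  100001(✓)  100010(✓)  100011(✓)  101001(✓)  101011(✓)  110010(✓)  111110(✓)
size-2^1 implicants → -11110  1-0010  10-001(✓)  10-011(✓)  1000-1(✓)  10001-  1010-1(✓)
size-2^2 implicants → 10-0-1
Unchecked terms (primes): -11110, 000111, 010000, 1-0010, 10-0-1, 10001-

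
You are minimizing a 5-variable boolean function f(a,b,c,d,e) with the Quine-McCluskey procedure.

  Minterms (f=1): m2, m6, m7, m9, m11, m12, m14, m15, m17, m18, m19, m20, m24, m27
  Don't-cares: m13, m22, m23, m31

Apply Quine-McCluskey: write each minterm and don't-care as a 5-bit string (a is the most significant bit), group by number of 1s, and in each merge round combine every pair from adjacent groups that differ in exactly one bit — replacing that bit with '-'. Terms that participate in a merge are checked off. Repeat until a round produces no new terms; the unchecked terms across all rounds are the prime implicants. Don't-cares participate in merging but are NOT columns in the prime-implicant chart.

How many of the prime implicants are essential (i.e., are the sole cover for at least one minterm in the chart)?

6

[col 0] 00010*, 00110*, 00111*, 01001*, 01011*, 01100*, 01101*, 01110*, 01111*, 10001*, 10010*, 10011*, 10100*, 10110*, 10111*, 11000, 11011*, 11111*
[col 1] -0010*, -0110*, -0111*, -1011*, -1111*, 0-110*, 0-111*, 00-10*, 0011-*, 01-01*, 01-11*, 010-1*, 011-0*, 011-1*, 0110-*, 0111-*, 1-011*, 1-111*, 10-10*, 10-11*, 100-1, 1001-*, 101-0, 1011-*, 11-11*
[col 2] --111, -0-10, -011-, -1-11, 0-11-, 01--1, 011--, 1--11, 10-1-
Prime implicants: --111, -0-10, -011-, -1-11, 0-11-, 01--1, 011--, 1--11, 10-1-, 100-1, 101-0, 11000
PI chart (minterm → PIs covering it):
  2 | -0-10  (sole → essential)
  6 | -0-10,-011-,0-11-
  7 | --111,-011-,0-11-
  9 | 01--1  (sole → essential)
  11 | -1-11,01--1
  12 | 011--  (sole → essential)
  14 | 0-11-,011--
  15 | --111,-1-11,0-11-,01--1,011--
  17 | 100-1  (sole → essential)
  18 | -0-10,10-1-
  19 | 1--11,10-1-,100-1
  20 | 101-0  (sole → essential)
  24 | 11000  (sole → essential)
  27 | -1-11,1--11
Essential prime implicants: -0-10, 01--1, 011--, 100-1, 101-0, 11000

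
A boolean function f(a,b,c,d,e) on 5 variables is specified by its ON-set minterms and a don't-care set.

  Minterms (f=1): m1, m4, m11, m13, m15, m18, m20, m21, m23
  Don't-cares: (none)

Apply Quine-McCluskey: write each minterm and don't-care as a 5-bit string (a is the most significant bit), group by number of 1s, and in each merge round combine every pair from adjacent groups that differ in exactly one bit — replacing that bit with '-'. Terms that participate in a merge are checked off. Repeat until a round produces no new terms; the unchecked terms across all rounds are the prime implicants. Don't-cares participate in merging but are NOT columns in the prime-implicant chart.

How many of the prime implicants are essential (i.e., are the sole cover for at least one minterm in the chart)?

6

size-2^0 implicants → 00001  00100(✓)  01011(✓)  01101(✓)  01111(✓)  10010  10100(✓)  10101(✓)  10111(✓)
size-2^1 implicants → -0100  01-11  011-1  101-1  1010-
Unchecked terms (primes): -0100, 00001, 01-11, 011-1, 10010, 101-1, 1010-
Minterm coverage:
  m1 ⊆ 00001 [E]
  m4 ⊆ -0100 [E]
  m11 ⊆ 01-11 [E]
  m13 ⊆ 011-1 [E]
  m15 ⊆ 01-11,011-1
  m18 ⊆ 10010 [E]
  m20 ⊆ -0100,1010-
  m21 ⊆ 101-1,1010-
  m23 ⊆ 101-1 [E]
E = {-0100, 00001, 01-11, 011-1, 10010, 101-1}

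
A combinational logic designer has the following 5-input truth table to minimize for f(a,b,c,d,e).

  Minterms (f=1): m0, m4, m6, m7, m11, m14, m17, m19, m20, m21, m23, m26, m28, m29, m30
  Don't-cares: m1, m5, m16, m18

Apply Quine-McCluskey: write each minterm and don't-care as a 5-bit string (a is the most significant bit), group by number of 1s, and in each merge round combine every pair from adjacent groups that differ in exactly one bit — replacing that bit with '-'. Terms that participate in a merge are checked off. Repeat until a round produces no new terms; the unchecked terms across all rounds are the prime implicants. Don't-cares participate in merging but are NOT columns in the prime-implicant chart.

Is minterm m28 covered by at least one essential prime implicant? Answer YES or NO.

size-2^0 implicants → 00000(✓)  00001(✓)  00100(✓)  00101(✓)  00110(✓)  00111(✓)  01011  01110(✓)  10000(✓)  10001(✓)  10010(✓)  10011(✓)  10100(✓)  10101(✓)  10111(✓)  11010(✓)  11100(✓)  11101(✓)  11110(✓)
size-2^1 implicants → -0000(✓)  -0001(✓)  -0100(✓)  -0101(✓)  -0111(✓)  -1110  0-110  00-00(✓)  00-01(✓)  0000-(✓)  001-0(✓)  001-1(✓)  0010-(✓)  0011-(✓)  1-010  1-100(✓)  1-101(✓)  10-00(✓)  10-01(✓)  10-11(✓)  100-0(✓)  100-1(✓)  1000-(✓)  1001-(✓)  101-1(✓)  1010-(✓)  11-10  111-0  1110-(✓)
size-2^2 implicants → -0-00(✓)  -0-01(✓)  -000-(✓)  -01-1  -010-(✓)  00-0-(✓)  001--  1-10-  10--1  10-0-(✓)  100--
size-2^3 implicants → -0-0-
Unchecked terms (primes): -0-0-, -01-1, -1110, 0-110, 001--, 01011, 1-010, 1-10-, 10--1, 100--, 11-10, 111-0
Minterm coverage:
  m0 ⊆ -0-0- [E]
  m4 ⊆ -0-0-,001--
  m6 ⊆ 0-110,001--
  m7 ⊆ -01-1,001--
  m11 ⊆ 01011 [E]
  m14 ⊆ -1110,0-110
  m17 ⊆ -0-0-,10--1,100--
  m19 ⊆ 10--1,100--
  m20 ⊆ -0-0-,1-10-
  m21 ⊆ -0-0-,-01-1,1-10-,10--1
  m23 ⊆ -01-1,10--1
  m26 ⊆ 1-010,11-10
  m28 ⊆ 1-10-,111-0
  m29 ⊆ 1-10- [E]
  m30 ⊆ -1110,11-10,111-0
E = {-0-0-, 01011, 1-10-}

YES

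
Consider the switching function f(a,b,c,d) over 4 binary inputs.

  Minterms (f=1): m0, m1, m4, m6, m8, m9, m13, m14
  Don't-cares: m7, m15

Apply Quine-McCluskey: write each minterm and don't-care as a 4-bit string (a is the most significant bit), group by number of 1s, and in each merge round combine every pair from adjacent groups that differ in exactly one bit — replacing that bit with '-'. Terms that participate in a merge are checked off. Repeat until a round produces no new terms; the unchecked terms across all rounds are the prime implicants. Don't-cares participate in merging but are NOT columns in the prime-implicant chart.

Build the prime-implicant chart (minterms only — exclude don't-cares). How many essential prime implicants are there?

[col 0] 0000*, 0001*, 0100*, 0110*, 0111*, 1000*, 1001*, 1101*, 1110*, 1111*
[col 1] -000*, -001*, -110*, -111*, 0-00, 000-*, 01-0, 011-*, 1-01, 100-*, 11-1, 111-*
[col 2] -00-, -11-
Prime implicants: -00-, -11-, 0-00, 01-0, 1-01, 11-1
PI chart (minterm → PIs covering it):
  0 | -00-,0-00
  1 | -00-  (sole → essential)
  4 | 0-00,01-0
  6 | -11-,01-0
  8 | -00-  (sole → essential)
  9 | -00-,1-01
  13 | 1-01,11-1
  14 | -11-  (sole → essential)
Essential prime implicants: -00-, -11-

2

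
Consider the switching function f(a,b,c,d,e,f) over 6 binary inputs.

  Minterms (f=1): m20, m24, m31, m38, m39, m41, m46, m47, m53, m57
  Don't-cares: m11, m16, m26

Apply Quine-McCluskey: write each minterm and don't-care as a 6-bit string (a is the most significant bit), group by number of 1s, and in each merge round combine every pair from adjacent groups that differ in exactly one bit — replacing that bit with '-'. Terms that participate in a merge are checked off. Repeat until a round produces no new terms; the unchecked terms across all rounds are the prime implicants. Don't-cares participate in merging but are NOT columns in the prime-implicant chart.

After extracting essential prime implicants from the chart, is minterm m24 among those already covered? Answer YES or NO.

NO

size-2^0 implicants → 001011  010000(✓)  010100(✓)  011000(✓)  011010(✓)  011111  100110(✓)  100111(✓)  101001(✓)  101110(✓)  101111(✓)  110101  111001(✓)
size-2^1 implicants → 01-000  010-00  0110-0  1-1001  10-110(✓)  10-111(✓)  10011-(✓)  10111-(✓)
size-2^2 implicants → 10-11-
Unchecked terms (primes): 001011, 01-000, 010-00, 0110-0, 011111, 1-1001, 10-11-, 110101
Minterm coverage:
  m20 ⊆ 010-00 [E]
  m24 ⊆ 01-000,0110-0
  m31 ⊆ 011111 [E]
  m38 ⊆ 10-11- [E]
  m39 ⊆ 10-11- [E]
  m41 ⊆ 1-1001 [E]
  m46 ⊆ 10-11- [E]
  m47 ⊆ 10-11- [E]
  m53 ⊆ 110101 [E]
  m57 ⊆ 1-1001 [E]
E = {010-00, 011111, 1-1001, 10-11-, 110101}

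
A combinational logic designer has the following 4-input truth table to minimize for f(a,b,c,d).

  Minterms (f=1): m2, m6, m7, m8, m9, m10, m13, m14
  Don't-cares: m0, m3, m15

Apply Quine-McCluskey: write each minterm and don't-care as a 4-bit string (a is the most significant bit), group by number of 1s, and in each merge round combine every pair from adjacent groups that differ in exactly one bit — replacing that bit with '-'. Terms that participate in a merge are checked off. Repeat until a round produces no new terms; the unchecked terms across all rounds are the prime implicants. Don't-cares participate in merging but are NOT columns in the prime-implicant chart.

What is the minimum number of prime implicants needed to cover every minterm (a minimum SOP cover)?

3

[col 0] 0000*, 0010*, 0011*, 0110*, 0111*, 1000*, 1001*, 1010*, 1101*, 1110*, 1111*
[col 1] -000*, -010*, -110*, -111*, 0-10*, 0-11*, 00-0*, 001-*, 011-*, 1-01, 1-10*, 10-0*, 100-, 11-1, 111-*
[col 2] --10, -0-0, -11-, 0-1-
Prime implicants: --10, -0-0, -11-, 0-1-, 1-01, 100-, 11-1
PI chart (minterm → PIs covering it):
  2 | --10,-0-0,0-1-
  6 | --10,-11-,0-1-
  7 | -11-,0-1-
  8 | -0-0,100-
  9 | 1-01,100-
  10 | --10,-0-0
  13 | 1-01,11-1
  14 | --10,-11-
(no essential prime implicants)
Petrick residual → -0-0, -11-, 1-01
Minimum SOP uses 3 PIs: b'd' + bc + ac'd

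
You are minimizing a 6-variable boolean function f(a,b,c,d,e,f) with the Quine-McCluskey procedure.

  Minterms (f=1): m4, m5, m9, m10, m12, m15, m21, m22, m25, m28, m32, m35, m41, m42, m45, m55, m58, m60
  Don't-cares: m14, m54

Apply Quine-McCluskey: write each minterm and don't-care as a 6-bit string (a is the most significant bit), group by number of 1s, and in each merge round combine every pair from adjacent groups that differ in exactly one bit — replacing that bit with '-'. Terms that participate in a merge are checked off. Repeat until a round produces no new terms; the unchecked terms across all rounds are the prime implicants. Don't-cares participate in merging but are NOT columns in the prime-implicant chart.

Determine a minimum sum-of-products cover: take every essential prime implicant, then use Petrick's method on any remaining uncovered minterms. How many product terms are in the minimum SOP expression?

Round 0: 000100✓ 000101✓ 001001✓ 001010✓ 001100✓ 001110✓ 001111✓ 010101✓ 010110✓ 011001✓ 011100✓ 100000 100011 101001✓ 101010✓ 101101✓ 110110✓ 110111✓ 111010✓ 111100✓
Round 1: -01001 -01010 -10110 -11100 0-0101 0-1001 0-1100 00-100 00010- 001-10 0011-0 00111- 1-1010 101-01 11011-
PIs = {-01001, -01010, -10110, -11100, 0-0101, 0-1001, 0-1100, 00-100, 00010-, 001-10, 0011-0, 00111-, 1-1010, 100000, 100011, 101-01, 11011-}
Coverage chart:
  m4: 00-100,00010-
  m5: 0-0101,00010-
  m9: -01001,0-1001
  m10: -01010,001-10
  m12: 0-1100,00-100,0011-0
  m15: 00111- ←essential
  m21: 0-0101 ←essential
  m22: -10110 ←essential
  m25: 0-1001 ←essential
  m28: -11100,0-1100
  m32: 100000 ←essential
  m35: 100011 ←essential
  m41: -01001,101-01
  m42: -01010,1-1010
  m45: 101-01 ←essential
  m55: 11011- ←essential
  m58: 1-1010 ←essential
  m60: -11100 ←essential
Essential: -10110, -11100, 0-0101, 0-1001, 00111-, 1-1010, 100000, 100011, 101-01, 11011-
Petrick residual → -01010, 00-100
Min cover (12 terms): b'cd'ef' + bc'def' + bcde'f' + a'c'de'f + a'cd'e'f + a'b'de'f' + a'b'cde + acd'ef' + ab'c'd'e'f' + ab'c'd'ef + ab'ce'f + abc'de

12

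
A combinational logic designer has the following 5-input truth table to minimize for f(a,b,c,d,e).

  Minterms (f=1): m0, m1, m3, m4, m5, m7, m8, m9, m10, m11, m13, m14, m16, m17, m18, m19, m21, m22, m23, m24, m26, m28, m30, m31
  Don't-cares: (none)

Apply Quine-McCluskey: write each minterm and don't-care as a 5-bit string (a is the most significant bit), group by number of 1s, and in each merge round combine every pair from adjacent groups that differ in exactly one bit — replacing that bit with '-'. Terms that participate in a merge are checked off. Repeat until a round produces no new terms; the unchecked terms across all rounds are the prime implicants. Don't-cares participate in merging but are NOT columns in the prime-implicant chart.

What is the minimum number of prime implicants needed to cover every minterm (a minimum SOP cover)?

[col 0] 00000*, 00001*, 00011*, 00100*, 00101*, 00111*, 01000*, 01001*, 01010*, 01011*, 01101*, 01110*, 10000*, 10001*, 10010*, 10011*, 10101*, 10110*, 10111*, 11000*, 11010*, 11100*, 11110*, 11111*
[col 1] -0000*, -0001*, -0011*, -0101*, -0111*, -1000*, -1010*, -1110*, 0-000*, 0-001*, 0-011*, 0-101*, 00-00*, 00-01*, 00-11*, 000-1*, 0000-*, 001-1*, 0010-*, 01-01*, 01-10*, 010-0*, 010-1*, 0100-*, 0101-*, 1-000*, 1-010*, 1-110*, 1-111*, 10-01*, 10-10*, 10-11*, 100-0*, 100-1*, 1000-*, 1001-*, 101-1*, 1011-*, 11-00*, 11-10*, 110-0*, 111-0*, 1111-*
[col 2] --000, -0-01*, -0-11*, -00-1*, -000-, -01-1*, -1-10, -10-0, 0--01, 0-0-1, 0-00-, 00--1*, 00-0-, 010--, 1--10, 1-0-0, 1-11-, 10--1*, 10-1-, 100--, 11--0
[col 3] -0--1
Prime implicants: --000, -0--1, -000-, -1-10, -10-0, 0--01, 0-0-1, 0-00-, 00-0-, 010--, 1--10, 1-0-0, 1-11-, 10-1-, 100--, 11--0
PI chart (minterm → PIs covering it):
  0 | --000,-000-,0-00-,00-0-
  1 | -0--1,-000-,0--01,0-0-1,0-00-,00-0-
  3 | -0--1,0-0-1
  4 | 00-0-  (sole → essential)
  5 | -0--1,0--01,00-0-
  7 | -0--1  (sole → essential)
  8 | --000,-10-0,0-00-,010--
  9 | 0--01,0-0-1,0-00-,010--
  10 | -1-10,-10-0,010--
  11 | 0-0-1,010--
  13 | 0--01  (sole → essential)
  14 | -1-10  (sole → essential)
  16 | --000,-000-,1-0-0,100--
  17 | -0--1,-000-,100--
  18 | 1--10,1-0-0,10-1-,100--
  19 | -0--1,10-1-,100--
  21 | -0--1  (sole → essential)
  22 | 1--10,1-11-,10-1-
  23 | -0--1,1-11-,10-1-
  24 | --000,-10-0,1-0-0,11--0
  26 | -1-10,-10-0,1--10,1-0-0,11--0
  28 | 11--0  (sole → essential)
  30 | -1-10,1--10,1-11-,11--0
  31 | 1-11-  (sole → essential)
Essential prime implicants: -0--1, -1-10, 0--01, 00-0-, 1-11-, 11--0
Petrick residual → 010--, 1-0-0
Minimum SOP uses 8 PIs: b'e + bde' + a'd'e + a'b'd' + a'bc' + ac'e' + acd + abe'

8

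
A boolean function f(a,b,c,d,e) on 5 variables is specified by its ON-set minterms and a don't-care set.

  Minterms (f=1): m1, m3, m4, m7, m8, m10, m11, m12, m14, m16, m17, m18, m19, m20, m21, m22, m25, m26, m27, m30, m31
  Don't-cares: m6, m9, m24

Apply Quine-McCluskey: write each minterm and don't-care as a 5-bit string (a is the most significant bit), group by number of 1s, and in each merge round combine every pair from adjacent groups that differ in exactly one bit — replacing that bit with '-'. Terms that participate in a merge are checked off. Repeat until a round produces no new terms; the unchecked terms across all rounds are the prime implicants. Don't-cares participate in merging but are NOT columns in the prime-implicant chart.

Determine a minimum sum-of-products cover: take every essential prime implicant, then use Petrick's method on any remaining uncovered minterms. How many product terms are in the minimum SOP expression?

Round 0: 00001✓ 00011✓ 00100✓ 00110✓ 00111✓ 01000✓ 01001✓ 01010✓ 01011✓ 01100✓ 01110✓ 10000✓ 10001✓ 10010✓ 10011✓ 10100✓ 10101✓ 10110✓ 11000✓ 11001✓ 11010✓ 11011✓ 11110✓ 11111✓
Round 1: -0001✓ -0011✓ -0100✓ -0110✓ -1000✓ -1001✓ -1010✓ -1011✓ -1110✓ 0-001✓ 0-011✓ 0-100✓ 0-110✓ 00-11 000-1✓ 001-0✓ 0011- 01-00✓ 01-10✓ 010-0✓ 010-1✓ 0100-✓ 0101-✓ 011-0✓ 1-000✓ 1-001✓ 1-010✓ 1-011✓ 1-110✓ 10-00✓ 10-01✓ 10-10✓ 100-0✓ 100-1✓ 1000-✓ 1001-✓ 101-0✓ 1010-✓ 11-10✓ 11-11✓ 110-0✓ 110-1✓ 1100-✓ 1101-✓ 1111-✓
Round 2: --001✓ --011✓ --110 -00-1✓ -01-0 -1-10 -10-0✓ -10-1✓ -100-✓ -101-✓ 0-0-1✓ 0-1-0 01--0 010--✓ 1--10 1-0-0✓ 1-0-1✓ 1-00-✓ 1-01-✓ 10--0 10-0- 100--✓ 11-1- 110--✓
Round 3: --0-1 -10-- 1-0--
PIs = {--0-1, --110, -01-0, -1-10, -10--, 0-1-0, 00-11, 0011-, 01--0, 1--10, 1-0--, 10--0, 10-0-, 11-1-}
Coverage chart:
  m1: --0-1 ←essential
  m3: --0-1,00-11
  m4: -01-0,0-1-0
  m7: 00-11,0011-
  m8: -10--,01--0
  m10: -1-10,-10--,01--0
  m11: --0-1,-10--
  m12: 0-1-0,01--0
  m14: --110,-1-10,0-1-0,01--0
  m16: 1-0--,10--0,10-0-
  m17: --0-1,1-0--,10-0-
  m18: 1--10,1-0--,10--0
  m19: --0-1,1-0--
  m20: -01-0,10--0,10-0-
  m21: 10-0- ←essential
  m22: --110,-01-0,1--10,10--0
  m25: --0-1,-10--,1-0--
  m26: -1-10,-10--,1--10,1-0--,11-1-
  m27: --0-1,-10--,1-0--,11-1-
  m30: --110,-1-10,1--10,11-1-
  m31: 11-1- ←essential
Essential: --0-1, 10-0-, 11-1-
Petrick residual → -01-0, 00-11, 01--0, 1--10
Min cover (7 terms): c'e + b'ce' + a'b'de + a'be' + ade' + ab'd' + abd

7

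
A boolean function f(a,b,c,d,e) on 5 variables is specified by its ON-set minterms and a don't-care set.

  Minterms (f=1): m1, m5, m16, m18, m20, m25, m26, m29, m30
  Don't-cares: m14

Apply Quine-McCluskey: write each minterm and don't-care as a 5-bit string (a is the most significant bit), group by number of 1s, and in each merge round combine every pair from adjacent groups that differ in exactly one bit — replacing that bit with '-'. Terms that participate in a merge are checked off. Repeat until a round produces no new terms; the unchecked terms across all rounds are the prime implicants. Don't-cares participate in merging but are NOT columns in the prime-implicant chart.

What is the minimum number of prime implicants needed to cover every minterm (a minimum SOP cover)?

5

[col 0] 00001*, 00101*, 01110*, 10000*, 10010*, 10100*, 11001*, 11010*, 11101*, 11110*
[col 1] -1110, 00-01, 1-010, 10-00, 100-0, 11-01, 11-10
Prime implicants: -1110, 00-01, 1-010, 10-00, 100-0, 11-01, 11-10
PI chart (minterm → PIs covering it):
  1 | 00-01  (sole → essential)
  5 | 00-01  (sole → essential)
  16 | 10-00,100-0
  18 | 1-010,100-0
  20 | 10-00  (sole → essential)
  25 | 11-01  (sole → essential)
  26 | 1-010,11-10
  29 | 11-01  (sole → essential)
  30 | -1110,11-10
Essential prime implicants: 00-01, 10-00, 11-01
Petrick residual → -1110, 1-010
Minimum SOP uses 5 PIs: bcde' + a'b'd'e + ac'de' + ab'd'e' + abd'e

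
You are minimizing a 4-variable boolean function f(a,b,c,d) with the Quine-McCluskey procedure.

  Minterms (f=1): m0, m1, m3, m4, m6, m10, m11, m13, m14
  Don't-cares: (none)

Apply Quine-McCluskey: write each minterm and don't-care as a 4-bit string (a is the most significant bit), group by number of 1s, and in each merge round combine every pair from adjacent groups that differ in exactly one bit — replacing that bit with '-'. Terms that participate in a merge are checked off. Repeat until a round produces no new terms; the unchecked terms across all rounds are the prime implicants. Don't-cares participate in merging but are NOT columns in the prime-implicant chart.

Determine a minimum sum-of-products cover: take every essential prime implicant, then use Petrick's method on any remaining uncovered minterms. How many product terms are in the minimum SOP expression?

5

[col 0] 0000*, 0001*, 0011*, 0100*, 0110*, 1010*, 1011*, 1101, 1110*
[col 1] -011, -110, 0-00, 00-1, 000-, 01-0, 1-10, 101-
Prime implicants: -011, -110, 0-00, 00-1, 000-, 01-0, 1-10, 101-, 1101
PI chart (minterm → PIs covering it):
  0 | 0-00,000-
  1 | 00-1,000-
  3 | -011,00-1
  4 | 0-00,01-0
  6 | -110,01-0
  10 | 1-10,101-
  11 | -011,101-
  13 | 1101  (sole → essential)
  14 | -110,1-10
Essential prime implicants: 1101
Petrick residual → -011, 000-, 01-0, 1-10
Minimum SOP uses 5 PIs: b'cd + a'b'c' + a'bd' + acd' + abc'd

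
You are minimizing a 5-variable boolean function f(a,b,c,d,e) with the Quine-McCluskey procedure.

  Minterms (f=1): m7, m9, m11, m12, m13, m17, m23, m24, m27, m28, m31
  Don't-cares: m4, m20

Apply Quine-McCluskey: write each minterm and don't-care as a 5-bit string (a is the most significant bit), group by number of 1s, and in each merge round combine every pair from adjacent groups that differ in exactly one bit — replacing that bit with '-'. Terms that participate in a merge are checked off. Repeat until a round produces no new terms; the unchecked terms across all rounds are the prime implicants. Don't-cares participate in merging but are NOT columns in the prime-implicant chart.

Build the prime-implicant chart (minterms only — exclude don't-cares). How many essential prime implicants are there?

3

[col 0] 00100*, 00111*, 01001*, 01011*, 01100*, 01101*, 10001, 10100*, 10111*, 11000*, 11011*, 11100*, 11111*
[col 1] -0100*, -0111, -1011, -1100*, 0-100*, 01-01, 010-1, 0110-, 1-100*, 1-111, 11-00, 11-11
[col 2] --100
Prime implicants: --100, -0111, -1011, 01-01, 010-1, 0110-, 1-111, 10001, 11-00, 11-11
PI chart (minterm → PIs covering it):
  7 | -0111  (sole → essential)
  9 | 01-01,010-1
  11 | -1011,010-1
  12 | --100,0110-
  13 | 01-01,0110-
  17 | 10001  (sole → essential)
  23 | -0111,1-111
  24 | 11-00  (sole → essential)
  27 | -1011,11-11
  28 | --100,11-00
  31 | 1-111,11-11
Essential prime implicants: -0111, 10001, 11-00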